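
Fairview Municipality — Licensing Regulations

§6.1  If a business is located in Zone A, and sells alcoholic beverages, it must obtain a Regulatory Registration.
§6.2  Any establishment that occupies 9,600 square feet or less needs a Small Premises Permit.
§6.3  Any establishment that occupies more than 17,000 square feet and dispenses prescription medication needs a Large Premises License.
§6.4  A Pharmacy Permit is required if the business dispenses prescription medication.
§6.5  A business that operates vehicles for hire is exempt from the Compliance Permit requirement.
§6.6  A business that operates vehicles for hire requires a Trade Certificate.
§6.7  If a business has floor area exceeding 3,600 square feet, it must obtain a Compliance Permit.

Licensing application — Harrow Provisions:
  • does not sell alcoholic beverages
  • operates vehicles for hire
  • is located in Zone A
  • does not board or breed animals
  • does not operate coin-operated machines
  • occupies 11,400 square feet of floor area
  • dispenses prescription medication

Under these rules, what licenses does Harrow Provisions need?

§6.1 is located in Zone A; does not sell alcoholic beverages → Regulatory Registration not required.
§6.2 floor area 11,400 square feet > 9,600 square feet → Small Premises Permit not required.
§6.3 floor area 11,400 square feet ≤ 17,000 square feet; dispenses prescription medication → Large Premises License not required.
§6.4 dispenses prescription medication → Pharmacy Permit required.
§6.5 operates vehicles for hire → exempt from Compliance Permit.
§6.6 operates vehicles for hire → Trade Certificate required.
§6.7 floor area 11,400 square feet > 3,600 square feet → Compliance Permit required.

Pharmacy Permit, Trade Certificate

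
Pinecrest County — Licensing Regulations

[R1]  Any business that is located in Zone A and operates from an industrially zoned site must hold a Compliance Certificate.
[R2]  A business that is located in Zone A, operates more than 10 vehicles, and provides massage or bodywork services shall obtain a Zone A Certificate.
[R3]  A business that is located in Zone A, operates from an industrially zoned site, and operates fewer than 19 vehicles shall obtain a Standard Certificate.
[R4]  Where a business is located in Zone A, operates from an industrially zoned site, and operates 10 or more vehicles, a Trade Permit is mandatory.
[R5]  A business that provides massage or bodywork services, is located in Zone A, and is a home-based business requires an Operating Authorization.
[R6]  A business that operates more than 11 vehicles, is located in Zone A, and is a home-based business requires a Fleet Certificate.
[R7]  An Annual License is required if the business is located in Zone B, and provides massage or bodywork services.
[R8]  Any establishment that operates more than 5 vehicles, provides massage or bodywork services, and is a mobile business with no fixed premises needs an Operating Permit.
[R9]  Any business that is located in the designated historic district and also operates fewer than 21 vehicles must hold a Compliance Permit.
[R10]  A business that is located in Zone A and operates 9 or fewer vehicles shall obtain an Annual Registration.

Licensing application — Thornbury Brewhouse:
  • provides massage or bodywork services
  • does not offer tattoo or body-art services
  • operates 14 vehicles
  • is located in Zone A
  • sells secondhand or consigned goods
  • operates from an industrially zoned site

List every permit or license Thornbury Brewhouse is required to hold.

[R1] is located in Zone A; operates from an industrially zoned site → Compliance Certificate required.
[R2] is located in Zone A; vehicles 14 > 10; provides massage or bodywork services → Zone A Certificate required.
[R3] is located in Zone A; operates from an industrially zoned site; vehicles 14 < 19 → Standard Certificate required.
[R4] is located in Zone A; operates from an industrially zoned site; vehicles 14 ≥ 10 → Trade Permit required.
[R5] provides massage or bodywork services; is located in Zone A; operates from an industrially zoned site (not: is a home-based business) → Operating Authorization not required.
[R6] vehicles 14 > 11; is located in Zone A; operates from an industrially zoned site (not: is a home-based business) → Fleet Certificate not required.
[R7] is located in Zone A (not: is located in Zone B); provides massage or bodywork services → Annual License not required.
[R8] vehicles 14 > 5; provides massage or bodywork services; operates from an industrially zoned site (not: is a mobile business with no fixed premises) → Operating Permit not required.
[R9] is located in Zone A (not: is located in the designated historic district); vehicles 14 < 21 → Compliance Permit not required.
[R10] is located in Zone A; vehicles 14 > 9 → Annual Registration not required.

Compliance Certificate, Standard Certificate, Trade Permit, Zone A Certificate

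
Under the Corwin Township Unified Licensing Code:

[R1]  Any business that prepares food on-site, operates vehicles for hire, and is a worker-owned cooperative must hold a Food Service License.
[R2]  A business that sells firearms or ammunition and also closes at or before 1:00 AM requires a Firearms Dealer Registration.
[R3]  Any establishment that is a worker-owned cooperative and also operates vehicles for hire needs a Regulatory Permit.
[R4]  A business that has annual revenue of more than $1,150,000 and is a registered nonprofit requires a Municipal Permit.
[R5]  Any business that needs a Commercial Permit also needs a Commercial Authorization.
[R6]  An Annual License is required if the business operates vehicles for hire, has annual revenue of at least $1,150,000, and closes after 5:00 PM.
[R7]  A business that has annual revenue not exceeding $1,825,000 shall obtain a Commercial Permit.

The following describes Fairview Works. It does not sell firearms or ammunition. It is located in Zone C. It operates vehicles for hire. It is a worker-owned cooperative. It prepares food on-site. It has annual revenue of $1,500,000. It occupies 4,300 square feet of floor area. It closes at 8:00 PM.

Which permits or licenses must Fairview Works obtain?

Annual License, Commercial Authorization, Commercial Permit, Food Service License, Regulatory Permit

[R1] prepares food on-site; operates vehicles for hire; is a worker-owned cooperative → Food Service License required.
[R2] does not sell firearms or ammunition; closes 8:00 PM, at/before 1:00 AM → Firearms Dealer Registration not required.
[R3] is a worker-owned cooperative; operates vehicles for hire → Regulatory Permit required.
[R4] revenue $1,500,000 > $1,150,000; is a worker-owned cooperative (not: is a registered nonprofit) → Municipal Permit not required.
[R5] Commercial Permit is required → Commercial Authorization also required.
[R6] operates vehicles for hire; revenue $1,500,000 ≥ $1,150,000; closes 8:00 PM, after 5:00 PM → Annual License required.
[R7] revenue $1,500,000 ≤ $1,825,000 → Commercial Permit required.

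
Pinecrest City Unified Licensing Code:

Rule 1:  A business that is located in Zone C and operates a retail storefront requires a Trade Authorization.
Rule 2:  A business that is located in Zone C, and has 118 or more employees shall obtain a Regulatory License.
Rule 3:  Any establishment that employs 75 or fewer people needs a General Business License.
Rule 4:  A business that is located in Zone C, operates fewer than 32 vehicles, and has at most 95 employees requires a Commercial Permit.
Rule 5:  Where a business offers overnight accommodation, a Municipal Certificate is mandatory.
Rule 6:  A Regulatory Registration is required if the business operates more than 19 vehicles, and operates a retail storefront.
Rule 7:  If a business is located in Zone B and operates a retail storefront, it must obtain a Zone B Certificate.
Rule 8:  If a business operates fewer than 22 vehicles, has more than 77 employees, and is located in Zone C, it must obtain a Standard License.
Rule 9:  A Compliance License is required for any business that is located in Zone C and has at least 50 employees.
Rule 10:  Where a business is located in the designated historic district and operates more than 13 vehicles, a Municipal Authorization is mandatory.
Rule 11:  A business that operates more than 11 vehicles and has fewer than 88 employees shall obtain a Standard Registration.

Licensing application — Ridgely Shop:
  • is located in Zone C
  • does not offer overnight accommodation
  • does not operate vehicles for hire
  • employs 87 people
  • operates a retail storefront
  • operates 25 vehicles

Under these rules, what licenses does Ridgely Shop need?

Rule 1: is located in Zone C; operates a retail storefront → Trade Authorization required.
Rule 2: is located in Zone C; employees 87 < 118 → Regulatory License not required.
Rule 3: employees 87 > 75 → General Business License not required.
Rule 4: is located in Zone C; vehicles 25 < 32; employees 87 ≤ 95 → Commercial Permit required.
Rule 5: does not offer overnight accommodation → Municipal Certificate not required.
Rule 6: vehicles 25 > 19; operates a retail storefront → Regulatory Registration required.
Rule 7: is located in Zone C (not: is located in Zone B); operates a retail storefront → Zone B Certificate not required.
Rule 8: vehicles 25 ≥ 22; employees 87 > 77; is located in Zone C → Standard License not required.
Rule 9: is located in Zone C; employees 87 ≥ 50 → Compliance License required.
Rule 10: is located in Zone C (not: is located in the designated historic district); vehicles 25 > 13 → Municipal Authorization not required.
Rule 11: vehicles 25 > 11; employees 87 < 88 → Standard Registration required.

Commercial Permit, Compliance License, Regulatory Registration, Standard Registration, Trade Authorization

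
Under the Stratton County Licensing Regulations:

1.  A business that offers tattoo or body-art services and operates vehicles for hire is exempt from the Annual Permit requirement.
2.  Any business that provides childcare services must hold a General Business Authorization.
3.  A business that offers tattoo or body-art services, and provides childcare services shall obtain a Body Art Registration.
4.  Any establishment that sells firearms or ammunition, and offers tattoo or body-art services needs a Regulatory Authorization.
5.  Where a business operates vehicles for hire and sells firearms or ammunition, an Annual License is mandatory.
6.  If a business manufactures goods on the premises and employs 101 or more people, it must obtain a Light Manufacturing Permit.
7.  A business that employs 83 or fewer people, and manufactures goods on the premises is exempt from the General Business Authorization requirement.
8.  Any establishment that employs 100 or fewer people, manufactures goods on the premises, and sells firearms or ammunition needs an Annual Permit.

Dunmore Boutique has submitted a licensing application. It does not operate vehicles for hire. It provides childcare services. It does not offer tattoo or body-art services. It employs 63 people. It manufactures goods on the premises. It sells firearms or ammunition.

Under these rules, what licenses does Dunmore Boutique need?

1. does not offer tattoo or body-art services; does not operate vehicles for hire → Annual Permit exemption does not apply.
2. provides childcare services → General Business Authorization required.
3. does not offer tattoo or body-art services; provides childcare services → Body Art Registration not required.
4. sells firearms or ammunition; does not offer tattoo or body-art services → Regulatory Authorization not required.
5. does not operate vehicles for hire; sells firearms or ammunition → Annual License not required.
6. manufactures goods on the premises; employees 63 < 101 → Light Manufacturing Permit not required.
7. employees 63 ≤ 83; manufactures goods on the premises → exempt from General Business Authorization.
8. employees 63 ≤ 100; manufactures goods on the premises; sells firearms or ammunition → Annual Permit required.

Annual Permit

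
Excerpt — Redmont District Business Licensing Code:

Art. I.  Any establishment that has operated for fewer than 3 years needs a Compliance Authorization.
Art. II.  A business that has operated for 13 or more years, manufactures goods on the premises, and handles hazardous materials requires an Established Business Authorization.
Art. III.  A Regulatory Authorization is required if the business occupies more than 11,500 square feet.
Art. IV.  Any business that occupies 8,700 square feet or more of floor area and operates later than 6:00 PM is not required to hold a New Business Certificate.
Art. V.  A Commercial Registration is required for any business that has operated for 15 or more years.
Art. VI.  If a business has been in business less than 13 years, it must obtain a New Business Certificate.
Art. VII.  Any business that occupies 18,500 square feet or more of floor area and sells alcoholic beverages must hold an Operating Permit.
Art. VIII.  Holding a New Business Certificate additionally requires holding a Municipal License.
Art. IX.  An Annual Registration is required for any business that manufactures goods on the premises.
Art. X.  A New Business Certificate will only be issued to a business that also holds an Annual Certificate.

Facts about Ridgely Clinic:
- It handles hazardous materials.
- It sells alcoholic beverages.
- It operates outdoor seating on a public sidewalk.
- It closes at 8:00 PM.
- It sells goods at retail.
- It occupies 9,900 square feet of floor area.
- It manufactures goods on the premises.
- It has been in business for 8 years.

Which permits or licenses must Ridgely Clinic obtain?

Art. I. years in business 8 ≥ 3 → Compliance Authorization not required.
Art. II. years in business 8 < 13; manufactures goods on the premises; handles hazardous materials → Established Business Authorization not required.
Art. III. floor area 9,900 square feet ≤ 11,500 square feet → Regulatory Authorization not required.
Art. IV. floor area 9,900 square feet ≥ 8,700 square feet; closes 8:00 PM, after 6:00 PM → exempt from New Business Certificate.
Art. V. years in business 8 < 15 → Commercial Registration not required.
Art. VI. years in business 8 < 13 → New Business Certificate required.
Art. VII. floor area 9,900 square feet < 18,500 square feet; sells alcoholic beverages → Operating Permit not required.
Art. VIII. New Business Certificate is not required → no effect.
Art. IX. manufactures goods on the premises → Annual Registration required.
Art. X. New Business Certificate is not required → no effect.

Annual Registration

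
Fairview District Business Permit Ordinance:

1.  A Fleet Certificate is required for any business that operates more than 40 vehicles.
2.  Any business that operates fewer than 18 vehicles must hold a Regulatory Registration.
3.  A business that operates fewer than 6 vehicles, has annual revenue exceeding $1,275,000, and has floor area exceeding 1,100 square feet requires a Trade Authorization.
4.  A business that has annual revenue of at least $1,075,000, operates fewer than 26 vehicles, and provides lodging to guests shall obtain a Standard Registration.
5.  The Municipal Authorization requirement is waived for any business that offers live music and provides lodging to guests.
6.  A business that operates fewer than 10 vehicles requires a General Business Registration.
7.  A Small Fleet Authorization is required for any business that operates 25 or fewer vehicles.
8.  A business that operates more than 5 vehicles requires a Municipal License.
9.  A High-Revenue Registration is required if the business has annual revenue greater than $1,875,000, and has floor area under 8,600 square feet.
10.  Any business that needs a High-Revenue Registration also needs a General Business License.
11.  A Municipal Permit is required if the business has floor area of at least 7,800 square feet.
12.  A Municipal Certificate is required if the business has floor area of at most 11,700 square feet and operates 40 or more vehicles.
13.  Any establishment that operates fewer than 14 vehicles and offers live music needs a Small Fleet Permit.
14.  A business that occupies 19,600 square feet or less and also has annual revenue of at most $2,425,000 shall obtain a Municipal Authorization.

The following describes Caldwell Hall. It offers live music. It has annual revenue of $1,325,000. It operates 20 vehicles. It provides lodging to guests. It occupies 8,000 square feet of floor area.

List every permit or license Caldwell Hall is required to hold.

1. vehicles 20 ≤ 40 → Fleet Certificate not required.
2. vehicles 20 ≥ 18 → Regulatory Registration not required.
3. vehicles 20 ≥ 6; revenue $1,325,000 > $1,275,000; floor area 8,000 square feet > 1,100 square feet → Trade Authorization not required.
4. revenue $1,325,000 ≥ $1,075,000; vehicles 20 < 26; provides lodging to guests → Standard Registration required.
5. offers live music; provides lodging to guests → exempt from Municipal Authorization.
6. vehicles 20 ≥ 10 → General Business Registration not required.
7. vehicles 20 ≤ 25 → Small Fleet Authorization required.
8. vehicles 20 > 5 → Municipal License required.
9. revenue $1,325,000 ≤ $1,875,000; floor area 8,000 square feet < 8,600 square feet → High-Revenue Registration not required.
10. High-Revenue Registration is not required → no effect.
11. floor area 8,000 square feet ≥ 7,800 square feet → Municipal Permit required.
12. floor area 8,000 square feet ≤ 11,700 square feet; vehicles 20 < 40 → Municipal Certificate not required.
13. vehicles 20 ≥ 14; offers live music → Small Fleet Permit not required.
14. floor area 8,000 square feet ≤ 19,600 square feet; revenue $1,325,000 ≤ $2,425,000 → Municipal Authorization required.

Municipal License, Municipal Permit, Small Fleet Authorization, Standard Registration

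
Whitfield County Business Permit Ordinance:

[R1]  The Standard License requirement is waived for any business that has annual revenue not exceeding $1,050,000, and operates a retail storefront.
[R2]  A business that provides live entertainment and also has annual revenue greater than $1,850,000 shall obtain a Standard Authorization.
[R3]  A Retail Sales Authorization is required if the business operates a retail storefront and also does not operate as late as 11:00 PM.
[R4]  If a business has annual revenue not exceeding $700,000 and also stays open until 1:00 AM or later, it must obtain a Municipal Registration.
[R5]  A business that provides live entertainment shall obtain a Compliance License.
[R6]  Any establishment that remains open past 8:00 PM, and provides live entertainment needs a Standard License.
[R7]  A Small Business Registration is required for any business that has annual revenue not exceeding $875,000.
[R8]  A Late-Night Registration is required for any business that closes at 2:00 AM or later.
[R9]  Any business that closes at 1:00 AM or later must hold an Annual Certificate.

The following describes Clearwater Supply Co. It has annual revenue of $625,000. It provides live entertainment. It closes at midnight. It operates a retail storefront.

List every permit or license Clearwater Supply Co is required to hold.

Compliance License, Small Business Registration

[R1] revenue $625,000 ≤ $1,050,000; operates a retail storefront → exempt from Standard License.
[R2] provides live entertainment; revenue $625,000 ≤ $1,850,000 → Standard Authorization not required.
[R3] operates a retail storefront; closes midnight, after 11:00 PM → Retail Sales Authorization not required.
[R4] revenue $625,000 ≤ $700,000; closes midnight, at/before 1:00 AM → Municipal Registration not required.
[R5] provides live entertainment → Compliance License required.
[R6] closes midnight, after 8:00 PM; provides live entertainment → Standard License required.
[R7] revenue $625,000 ≤ $875,000 → Small Business Registration required.
[R8] closes midnight, at/before 2:00 AM → Late-Night Registration not required.
[R9] closes midnight, at/before 1:00 AM → Annual Certificate not required.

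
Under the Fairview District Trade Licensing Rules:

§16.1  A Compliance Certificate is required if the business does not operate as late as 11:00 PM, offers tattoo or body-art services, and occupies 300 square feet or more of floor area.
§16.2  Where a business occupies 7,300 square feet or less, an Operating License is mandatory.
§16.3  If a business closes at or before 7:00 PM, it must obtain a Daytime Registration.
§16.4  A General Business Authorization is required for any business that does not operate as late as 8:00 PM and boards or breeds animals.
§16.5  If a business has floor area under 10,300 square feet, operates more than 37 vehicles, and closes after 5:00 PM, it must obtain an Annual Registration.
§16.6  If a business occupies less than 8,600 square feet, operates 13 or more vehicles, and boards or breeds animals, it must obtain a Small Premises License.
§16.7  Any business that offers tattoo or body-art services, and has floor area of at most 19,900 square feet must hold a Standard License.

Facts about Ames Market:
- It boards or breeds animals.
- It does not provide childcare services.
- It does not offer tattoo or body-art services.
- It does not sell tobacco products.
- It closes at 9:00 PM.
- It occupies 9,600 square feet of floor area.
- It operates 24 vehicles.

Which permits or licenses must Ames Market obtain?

§16.1 closes 9:00 PM, at/before 11:00 PM; does not offer tattoo or body-art services; floor area 9,600 square feet ≥ 300 square feet → Compliance Certificate not required.
§16.2 floor area 9,600 square feet > 7,300 square feet → Operating License not required.
§16.3 closes 9:00 PM, after 7:00 PM → Daytime Registration not required.
§16.4 closes 9:00 PM, after 8:00 PM; boards or breeds animals → General Business Authorization not required.
§16.5 floor area 9,600 square feet < 10,300 square feet; vehicles 24 ≤ 37; closes 9:00 PM, after 5:00 PM → Annual Registration not required.
§16.6 floor area 9,600 square feet ≥ 8,600 square feet; vehicles 24 ≥ 13; boards or breeds animals → Small Premises License not required.
§16.7 does not offer tattoo or body-art services; floor area 9,600 square feet ≤ 19,900 square feet → Standard License not required.

None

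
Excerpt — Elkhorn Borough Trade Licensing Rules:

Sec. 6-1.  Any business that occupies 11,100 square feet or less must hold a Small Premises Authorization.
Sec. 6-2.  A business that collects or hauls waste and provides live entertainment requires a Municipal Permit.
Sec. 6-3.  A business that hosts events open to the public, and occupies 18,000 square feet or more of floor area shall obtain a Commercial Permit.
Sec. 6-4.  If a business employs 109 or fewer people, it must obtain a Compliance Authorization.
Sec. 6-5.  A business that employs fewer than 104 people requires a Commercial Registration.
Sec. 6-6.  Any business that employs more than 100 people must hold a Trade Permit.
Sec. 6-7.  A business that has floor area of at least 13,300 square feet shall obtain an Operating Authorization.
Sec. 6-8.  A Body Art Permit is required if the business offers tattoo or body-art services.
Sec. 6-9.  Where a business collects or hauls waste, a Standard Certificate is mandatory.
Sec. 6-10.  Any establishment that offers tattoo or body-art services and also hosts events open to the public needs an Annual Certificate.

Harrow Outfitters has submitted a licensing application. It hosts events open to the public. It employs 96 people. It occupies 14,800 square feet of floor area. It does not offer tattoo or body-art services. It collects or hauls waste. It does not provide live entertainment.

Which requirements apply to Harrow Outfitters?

Sec. 6-1. floor area 14,800 square feet > 11,100 square feet → Small Premises Authorization not required.
Sec. 6-2. collects or hauls waste; does not provide live entertainment → Municipal Permit not required.
Sec. 6-3. hosts events open to the public; floor area 14,800 square feet < 18,000 square feet → Commercial Permit not required.
Sec. 6-4. employees 96 ≤ 109 → Compliance Authorization required.
Sec. 6-5. employees 96 < 104 → Commercial Registration required.
Sec. 6-6. employees 96 ≤ 100 → Trade Permit not required.
Sec. 6-7. floor area 14,800 square feet ≥ 13,300 square feet → Operating Authorization required.
Sec. 6-8. does not offer tattoo or body-art services → Body Art Permit not required.
Sec. 6-9. collects or hauls waste → Standard Certificate required.
Sec. 6-10. does not offer tattoo or body-art services; hosts events open to the public → Annual Certificate not required.

Commercial Registration, Compliance Authorization, Operating Authorization, Standard Certificate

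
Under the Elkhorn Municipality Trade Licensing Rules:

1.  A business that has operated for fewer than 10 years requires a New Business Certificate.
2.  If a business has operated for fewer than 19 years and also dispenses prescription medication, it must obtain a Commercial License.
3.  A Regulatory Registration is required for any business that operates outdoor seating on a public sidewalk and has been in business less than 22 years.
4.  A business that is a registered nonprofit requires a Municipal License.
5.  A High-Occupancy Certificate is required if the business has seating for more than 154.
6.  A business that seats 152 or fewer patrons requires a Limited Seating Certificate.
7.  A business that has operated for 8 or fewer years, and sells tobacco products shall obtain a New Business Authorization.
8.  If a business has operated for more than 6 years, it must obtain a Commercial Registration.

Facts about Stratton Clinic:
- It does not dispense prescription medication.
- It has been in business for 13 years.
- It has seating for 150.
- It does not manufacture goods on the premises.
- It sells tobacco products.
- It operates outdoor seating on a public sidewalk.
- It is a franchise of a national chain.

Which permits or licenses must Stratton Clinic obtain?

Commercial Registration, Limited Seating Certificate, Regulatory Registration

1. years in business 13 ≥ 10 → New Business Certificate not required.
2. years in business 13 < 19; does not dispense prescription medication → Commercial License not required.
3. operates outdoor seating on a public sidewalk; years in business 13 < 22 → Regulatory Registration required.
4. is a franchise of a national chain (not: is a registered nonprofit) → Municipal License not required.
5. seating 150 ≤ 154 → High-Occupancy Certificate not required.
6. seating 150 ≤ 152 → Limited Seating Certificate required.
7. years in business 13 > 8; sells tobacco products → New Business Authorization not required.
8. years in business 13 > 6 → Commercial Registration required.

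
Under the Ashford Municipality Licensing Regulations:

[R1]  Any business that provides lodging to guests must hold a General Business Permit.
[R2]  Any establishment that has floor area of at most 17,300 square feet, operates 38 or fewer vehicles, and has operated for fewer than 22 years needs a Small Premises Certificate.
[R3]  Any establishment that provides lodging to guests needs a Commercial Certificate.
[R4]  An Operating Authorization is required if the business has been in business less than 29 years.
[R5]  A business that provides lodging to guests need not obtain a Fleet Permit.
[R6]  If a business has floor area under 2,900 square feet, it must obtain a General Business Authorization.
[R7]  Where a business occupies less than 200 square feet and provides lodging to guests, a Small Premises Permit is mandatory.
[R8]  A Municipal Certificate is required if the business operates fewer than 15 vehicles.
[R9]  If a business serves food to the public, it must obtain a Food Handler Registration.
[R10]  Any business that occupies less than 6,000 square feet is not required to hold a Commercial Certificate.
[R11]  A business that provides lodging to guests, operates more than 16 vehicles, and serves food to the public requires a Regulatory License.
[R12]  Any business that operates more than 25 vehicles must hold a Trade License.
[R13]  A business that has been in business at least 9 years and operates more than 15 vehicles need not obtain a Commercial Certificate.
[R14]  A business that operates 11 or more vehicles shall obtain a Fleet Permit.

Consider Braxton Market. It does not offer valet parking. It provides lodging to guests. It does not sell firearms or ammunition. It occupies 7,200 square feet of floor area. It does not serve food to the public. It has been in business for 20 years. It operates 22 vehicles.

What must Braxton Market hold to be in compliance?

[R1] provides lodging to guests → General Business Permit required.
[R2] floor area 7,200 square feet ≤ 17,300 square feet; vehicles 22 ≤ 38; years in business 20 < 22 → Small Premises Certificate required.
[R3] provides lodging to guests → Commercial Certificate required.
[R4] years in business 20 < 29 → Operating Authorization required.
[R5] provides lodging to guests → exempt from Fleet Permit.
[R6] floor area 7,200 square feet ≥ 2,900 square feet → General Business Authorization not required.
[R7] floor area 7,200 square feet ≥ 200 square feet; provides lodging to guests → Small Premises Permit not required.
[R8] vehicles 22 ≥ 15 → Municipal Certificate not required.
[R9] does not serve food to the public → Food Handler Registration not required.
[R10] floor area 7,200 square feet ≥ 6,000 square feet → Commercial Certificate exemption does not apply.
[R11] provides lodging to guests; vehicles 22 > 16; does not serve food to the public → Regulatory License not required.
[R12] vehicles 22 ≤ 25 → Trade License not required.
[R13] years in business 20 ≥ 9; vehicles 22 > 15 → exempt from Commercial Certificate.
[R14] vehicles 22 ≥ 11 → Fleet Permit required.

General Business Permit, Operating Authorization, Small Premises Certificate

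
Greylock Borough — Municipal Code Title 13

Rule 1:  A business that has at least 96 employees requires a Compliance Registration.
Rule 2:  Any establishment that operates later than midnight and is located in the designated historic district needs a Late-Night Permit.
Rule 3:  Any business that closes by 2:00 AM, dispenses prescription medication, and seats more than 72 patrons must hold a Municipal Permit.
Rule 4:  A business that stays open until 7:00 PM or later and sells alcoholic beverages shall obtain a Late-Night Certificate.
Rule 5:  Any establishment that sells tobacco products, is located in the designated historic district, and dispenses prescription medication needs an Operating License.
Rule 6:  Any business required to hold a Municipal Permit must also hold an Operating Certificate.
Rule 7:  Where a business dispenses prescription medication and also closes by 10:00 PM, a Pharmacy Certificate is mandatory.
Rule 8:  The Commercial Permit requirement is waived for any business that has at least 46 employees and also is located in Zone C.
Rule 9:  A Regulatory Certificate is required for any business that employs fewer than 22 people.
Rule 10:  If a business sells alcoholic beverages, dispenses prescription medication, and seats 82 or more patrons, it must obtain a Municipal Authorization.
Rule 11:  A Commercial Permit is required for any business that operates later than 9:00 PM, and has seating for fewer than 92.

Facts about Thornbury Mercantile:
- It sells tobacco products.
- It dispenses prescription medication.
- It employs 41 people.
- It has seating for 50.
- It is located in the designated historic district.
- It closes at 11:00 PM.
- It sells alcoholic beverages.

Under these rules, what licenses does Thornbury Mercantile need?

Rule 1: employees 41 < 96 → Compliance Registration not required.
Rule 2: closes 11:00 PM, at/before midnight; is located in the designated historic district → Late-Night Permit not required.
Rule 3: closes 11:00 PM, at/before 2:00 AM; dispenses prescription medication; seating 50 ≤ 72 → Municipal Permit not required.
Rule 4: closes 11:00 PM, after 7:00 PM; sells alcoholic beverages → Late-Night Certificate required.
Rule 5: sells tobacco products; is located in the designated historic district; dispenses prescription medication → Operating License required.
Rule 6: Municipal Permit is not required → no effect.
Rule 7: dispenses prescription medication; closes 11:00 PM, after 10:00 PM → Pharmacy Certificate not required.
Rule 8: employees 41 < 46; is located in the designated historic district (not: is located in Zone C) → Commercial Permit exemption does not apply.
Rule 9: employees 41 ≥ 22 → Regulatory Certificate not required.
Rule 10: sells alcoholic beverages; dispenses prescription medication; seating 50 < 82 → Municipal Authorization not required.
Rule 11: closes 11:00 PM, after 9:00 PM; seating 50 < 92 → Commercial Permit required.

Commercial Permit, Late-Night Certificate, Operating License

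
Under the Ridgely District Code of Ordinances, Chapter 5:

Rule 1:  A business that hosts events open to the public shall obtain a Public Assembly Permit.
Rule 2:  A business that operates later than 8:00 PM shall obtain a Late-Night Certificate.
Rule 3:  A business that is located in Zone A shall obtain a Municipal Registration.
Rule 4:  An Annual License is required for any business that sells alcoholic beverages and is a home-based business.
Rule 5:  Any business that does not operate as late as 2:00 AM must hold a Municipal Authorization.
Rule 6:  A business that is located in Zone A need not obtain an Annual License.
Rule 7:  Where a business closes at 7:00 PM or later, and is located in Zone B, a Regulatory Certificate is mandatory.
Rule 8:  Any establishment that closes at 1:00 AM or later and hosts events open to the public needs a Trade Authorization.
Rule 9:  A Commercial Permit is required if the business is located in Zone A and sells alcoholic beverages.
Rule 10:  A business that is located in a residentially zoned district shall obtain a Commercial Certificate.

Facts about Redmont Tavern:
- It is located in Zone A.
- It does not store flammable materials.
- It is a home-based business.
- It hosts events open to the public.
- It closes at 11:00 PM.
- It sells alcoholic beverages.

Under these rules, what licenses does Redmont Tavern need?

Commercial Permit, Late-Night Certificate, Municipal Authorization, Municipal Registration, Public Assembly Permit

Rule 1: hosts events open to the public → Public Assembly Permit required.
Rule 2: closes 11:00 PM, after 8:00 PM → Late-Night Certificate required.
Rule 3: is located in Zone A → Municipal Registration required.
Rule 4: sells alcoholic beverages; is a home-based business → Annual License required.
Rule 5: closes 11:00 PM, at/before 2:00 AM → Municipal Authorization required.
Rule 6: is located in Zone A → exempt from Annual License.
Rule 7: closes 11:00 PM, after 7:00 PM; is located in Zone A (not: is located in Zone B) → Regulatory Certificate not required.
Rule 8: closes 11:00 PM, at/before 1:00 AM; hosts events open to the public → Trade Authorization not required.
Rule 9: is located in Zone A; sells alcoholic beverages → Commercial Permit required.
Rule 10: is located in Zone A (not: is located in a residentially zoned district) → Commercial Certificate not required.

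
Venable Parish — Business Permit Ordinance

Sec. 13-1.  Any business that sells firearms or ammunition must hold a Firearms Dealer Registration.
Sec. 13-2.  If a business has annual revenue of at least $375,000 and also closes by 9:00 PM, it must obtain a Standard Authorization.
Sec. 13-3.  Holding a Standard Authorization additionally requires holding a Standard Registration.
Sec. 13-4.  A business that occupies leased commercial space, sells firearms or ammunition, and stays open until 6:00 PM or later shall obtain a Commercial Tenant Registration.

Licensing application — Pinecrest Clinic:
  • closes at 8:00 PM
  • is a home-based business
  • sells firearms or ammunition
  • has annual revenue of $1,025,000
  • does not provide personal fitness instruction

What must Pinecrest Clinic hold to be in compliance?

Sec. 13-1. sells firearms or ammunition → Firearms Dealer Registration required.
Sec. 13-2. revenue $1,025,000 ≥ $375,000; closes 8:00 PM, at/before 9:00 PM → Standard Authorization required.
Sec. 13-3. Standard Authorization is required → Standard Registration also required.
Sec. 13-4. is a home-based business (not: occupies leased commercial space); sells firearms or ammunition; closes 8:00 PM, after 6:00 PM → Commercial Tenant Registration not required.

Firearms Dealer Registration, Standard Authorization, Standard Registration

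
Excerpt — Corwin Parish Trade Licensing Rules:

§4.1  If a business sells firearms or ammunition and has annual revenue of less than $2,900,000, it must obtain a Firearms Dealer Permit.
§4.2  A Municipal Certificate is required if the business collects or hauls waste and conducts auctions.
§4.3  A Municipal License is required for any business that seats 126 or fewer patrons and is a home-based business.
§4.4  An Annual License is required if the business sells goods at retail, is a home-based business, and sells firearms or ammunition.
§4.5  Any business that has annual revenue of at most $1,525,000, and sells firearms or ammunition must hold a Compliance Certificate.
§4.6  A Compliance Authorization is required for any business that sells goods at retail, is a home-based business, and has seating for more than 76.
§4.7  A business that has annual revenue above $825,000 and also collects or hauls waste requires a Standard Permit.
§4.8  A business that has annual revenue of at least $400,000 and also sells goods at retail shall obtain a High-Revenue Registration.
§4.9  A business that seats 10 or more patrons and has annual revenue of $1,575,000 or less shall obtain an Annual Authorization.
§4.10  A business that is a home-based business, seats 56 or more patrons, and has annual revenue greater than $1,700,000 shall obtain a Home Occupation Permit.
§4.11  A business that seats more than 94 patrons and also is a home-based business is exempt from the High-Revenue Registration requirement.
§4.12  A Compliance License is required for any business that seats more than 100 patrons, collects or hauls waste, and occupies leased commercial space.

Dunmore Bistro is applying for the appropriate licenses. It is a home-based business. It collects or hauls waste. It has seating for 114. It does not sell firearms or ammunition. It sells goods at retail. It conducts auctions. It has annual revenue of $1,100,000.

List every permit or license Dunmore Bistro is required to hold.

§4.1 does not sell firearms or ammunition; revenue $1,100,000 < $2,900,000 → Firearms Dealer Permit not required.
§4.2 collects or hauls waste; conducts auctions → Municipal Certificate required.
§4.3 seating 114 ≤ 126; is a home-based business → Municipal License required.
§4.4 sells goods at retail; is a home-based business; does not sell firearms or ammunition → Annual License not required.
§4.5 revenue $1,100,000 ≤ $1,525,000; does not sell firearms or ammunition → Compliance Certificate not required.
§4.6 sells goods at retail; is a home-based business; seating 114 > 76 → Compliance Authorization required.
§4.7 revenue $1,100,000 > $825,000; collects or hauls waste → Standard Permit required.
§4.8 revenue $1,100,000 ≥ $400,000; sells goods at retail → High-Revenue Registration required.
§4.9 seating 114 ≥ 10; revenue $1,100,000 ≤ $1,575,000 → Annual Authorization required.
§4.10 is a home-based business; seating 114 ≥ 56; revenue $1,100,000 ≤ $1,700,000 → Home Occupation Permit not required.
§4.11 seating 114 > 94; is a home-based business → exempt from High-Revenue Registration.
§4.12 seating 114 > 100; collects or hauls waste; is a home-based business (not: occupies leased commercial space) → Compliance License not required.

Annual Authorization, Compliance Authorization, Municipal Certificate, Municipal License, Standard Permit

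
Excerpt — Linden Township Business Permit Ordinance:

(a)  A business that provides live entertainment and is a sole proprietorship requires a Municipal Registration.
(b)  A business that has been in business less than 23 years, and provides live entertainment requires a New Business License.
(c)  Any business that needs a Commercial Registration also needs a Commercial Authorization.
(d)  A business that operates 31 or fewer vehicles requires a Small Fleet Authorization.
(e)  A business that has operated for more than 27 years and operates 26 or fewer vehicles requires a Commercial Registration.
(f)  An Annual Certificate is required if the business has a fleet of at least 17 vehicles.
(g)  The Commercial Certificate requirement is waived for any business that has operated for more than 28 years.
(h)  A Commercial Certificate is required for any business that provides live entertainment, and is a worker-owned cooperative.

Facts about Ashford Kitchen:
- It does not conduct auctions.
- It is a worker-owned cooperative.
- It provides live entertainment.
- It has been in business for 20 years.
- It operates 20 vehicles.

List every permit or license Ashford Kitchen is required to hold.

Annual Certificate, Commercial Certificate, New Business License, Small Fleet Authorization

(a) provides live entertainment; is a worker-owned cooperative (not: is a sole proprietorship) → Municipal Registration not required.
(b) years in business 20 < 23; provides live entertainment → New Business License required.
(c) Commercial Registration is not required → no effect.
(d) vehicles 20 ≤ 31 → Small Fleet Authorization required.
(e) years in business 20 ≤ 27; vehicles 20 ≤ 26 → Commercial Registration not required.
(f) vehicles 20 ≥ 17 → Annual Certificate required.
(g) years in business 20 ≤ 28 → Commercial Certificate exemption does not apply.
(h) provides live entertainment; is a worker-owned cooperative → Commercial Certificate required.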